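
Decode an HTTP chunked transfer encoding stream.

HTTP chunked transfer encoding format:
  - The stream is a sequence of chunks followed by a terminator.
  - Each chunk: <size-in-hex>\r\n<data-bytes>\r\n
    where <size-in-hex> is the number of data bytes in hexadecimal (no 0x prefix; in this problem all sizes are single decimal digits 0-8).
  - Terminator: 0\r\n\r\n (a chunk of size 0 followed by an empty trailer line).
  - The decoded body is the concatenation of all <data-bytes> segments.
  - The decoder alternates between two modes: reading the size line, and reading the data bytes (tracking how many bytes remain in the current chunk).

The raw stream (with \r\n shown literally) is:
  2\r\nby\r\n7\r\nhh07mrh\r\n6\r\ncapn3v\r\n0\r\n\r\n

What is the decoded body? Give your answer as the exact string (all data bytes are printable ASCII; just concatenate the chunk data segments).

Answer: byhh07mrhcapn3v

Derivation:
Chunk 1: stream[0..1]='2' size=0x2=2, data at stream[3..5]='by' -> body[0..2], body so far='by'
Chunk 2: stream[7..8]='7' size=0x7=7, data at stream[10..17]='hh07mrh' -> body[2..9], body so far='byhh07mrh'
Chunk 3: stream[19..20]='6' size=0x6=6, data at stream[22..28]='capn3v' -> body[9..15], body so far='byhh07mrhcapn3v'
Chunk 4: stream[30..31]='0' size=0 (terminator). Final body='byhh07mrhcapn3v' (15 bytes)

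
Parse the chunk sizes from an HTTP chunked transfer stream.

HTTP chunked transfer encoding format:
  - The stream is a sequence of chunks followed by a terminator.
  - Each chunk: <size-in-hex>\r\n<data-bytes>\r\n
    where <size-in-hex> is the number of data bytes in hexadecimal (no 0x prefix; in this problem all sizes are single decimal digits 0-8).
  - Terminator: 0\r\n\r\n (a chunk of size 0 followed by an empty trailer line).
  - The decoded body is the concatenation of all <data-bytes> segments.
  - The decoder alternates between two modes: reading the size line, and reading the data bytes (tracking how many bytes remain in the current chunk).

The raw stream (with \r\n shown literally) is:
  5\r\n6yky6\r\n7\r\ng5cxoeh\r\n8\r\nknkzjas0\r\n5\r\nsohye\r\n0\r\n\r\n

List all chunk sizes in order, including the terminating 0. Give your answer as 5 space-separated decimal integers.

Chunk 1: stream[0..1]='5' size=0x5=5, data at stream[3..8]='6yky6' -> body[0..5], body so far='6yky6'
Chunk 2: stream[10..11]='7' size=0x7=7, data at stream[13..20]='g5cxoeh' -> body[5..12], body so far='6yky6g5cxoeh'
Chunk 3: stream[22..23]='8' size=0x8=8, data at stream[25..33]='knkzjas0' -> body[12..20], body so far='6yky6g5cxoehknkzjas0'
Chunk 4: stream[35..36]='5' size=0x5=5, data at stream[38..43]='sohye' -> body[20..25], body so far='6yky6g5cxoehknkzjas0sohye'
Chunk 5: stream[45..46]='0' size=0 (terminator). Final body='6yky6g5cxoehknkzjas0sohye' (25 bytes)

Answer: 5 7 8 5 0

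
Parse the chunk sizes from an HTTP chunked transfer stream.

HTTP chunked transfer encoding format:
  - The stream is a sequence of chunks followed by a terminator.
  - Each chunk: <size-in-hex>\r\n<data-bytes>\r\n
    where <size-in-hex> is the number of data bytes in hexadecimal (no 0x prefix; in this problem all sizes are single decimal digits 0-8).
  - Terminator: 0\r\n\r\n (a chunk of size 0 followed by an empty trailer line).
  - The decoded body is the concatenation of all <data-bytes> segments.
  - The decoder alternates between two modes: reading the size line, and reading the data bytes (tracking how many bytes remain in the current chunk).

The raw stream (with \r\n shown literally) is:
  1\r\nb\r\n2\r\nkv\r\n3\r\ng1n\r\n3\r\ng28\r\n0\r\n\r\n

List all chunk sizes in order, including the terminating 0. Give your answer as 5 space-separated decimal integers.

Chunk 1: stream[0..1]='1' size=0x1=1, data at stream[3..4]='b' -> body[0..1], body so far='b'
Chunk 2: stream[6..7]='2' size=0x2=2, data at stream[9..11]='kv' -> body[1..3], body so far='bkv'
Chunk 3: stream[13..14]='3' size=0x3=3, data at stream[16..19]='g1n' -> body[3..6], body so far='bkvg1n'
Chunk 4: stream[21..22]='3' size=0x3=3, data at stream[24..27]='g28' -> body[6..9], body so far='bkvg1ng28'
Chunk 5: stream[29..30]='0' size=0 (terminator). Final body='bkvg1ng28' (9 bytes)

Answer: 1 2 3 3 0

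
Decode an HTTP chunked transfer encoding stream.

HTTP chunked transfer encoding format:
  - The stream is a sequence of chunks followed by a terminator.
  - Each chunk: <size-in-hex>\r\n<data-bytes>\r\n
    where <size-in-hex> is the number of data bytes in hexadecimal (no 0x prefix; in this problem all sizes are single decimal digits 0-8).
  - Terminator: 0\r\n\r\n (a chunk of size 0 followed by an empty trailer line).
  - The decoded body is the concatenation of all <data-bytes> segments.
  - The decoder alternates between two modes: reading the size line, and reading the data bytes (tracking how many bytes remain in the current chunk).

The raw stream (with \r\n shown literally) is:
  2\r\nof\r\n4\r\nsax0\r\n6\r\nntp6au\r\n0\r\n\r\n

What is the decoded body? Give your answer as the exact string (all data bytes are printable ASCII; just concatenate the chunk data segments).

Answer: ofsax0ntp6au

Derivation:
Chunk 1: stream[0..1]='2' size=0x2=2, data at stream[3..5]='of' -> body[0..2], body so far='of'
Chunk 2: stream[7..8]='4' size=0x4=4, data at stream[10..14]='sax0' -> body[2..6], body so far='ofsax0'
Chunk 3: stream[16..17]='6' size=0x6=6, data at stream[19..25]='ntp6au' -> body[6..12], body so far='ofsax0ntp6au'
Chunk 4: stream[27..28]='0' size=0 (terminator). Final body='ofsax0ntp6au' (12 bytes)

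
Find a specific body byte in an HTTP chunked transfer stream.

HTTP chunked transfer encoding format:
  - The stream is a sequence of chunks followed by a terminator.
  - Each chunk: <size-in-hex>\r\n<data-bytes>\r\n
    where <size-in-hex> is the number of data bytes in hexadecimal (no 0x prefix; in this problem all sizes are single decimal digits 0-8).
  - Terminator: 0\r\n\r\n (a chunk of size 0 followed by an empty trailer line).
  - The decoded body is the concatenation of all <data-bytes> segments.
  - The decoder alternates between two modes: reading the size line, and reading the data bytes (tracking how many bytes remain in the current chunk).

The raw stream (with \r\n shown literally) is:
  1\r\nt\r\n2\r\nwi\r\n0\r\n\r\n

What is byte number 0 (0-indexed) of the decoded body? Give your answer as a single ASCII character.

Chunk 1: stream[0..1]='1' size=0x1=1, data at stream[3..4]='t' -> body[0..1], body so far='t'
Chunk 2: stream[6..7]='2' size=0x2=2, data at stream[9..11]='wi' -> body[1..3], body so far='twi'
Chunk 3: stream[13..14]='0' size=0 (terminator). Final body='twi' (3 bytes)
Body byte 0 = 't'

Answer: t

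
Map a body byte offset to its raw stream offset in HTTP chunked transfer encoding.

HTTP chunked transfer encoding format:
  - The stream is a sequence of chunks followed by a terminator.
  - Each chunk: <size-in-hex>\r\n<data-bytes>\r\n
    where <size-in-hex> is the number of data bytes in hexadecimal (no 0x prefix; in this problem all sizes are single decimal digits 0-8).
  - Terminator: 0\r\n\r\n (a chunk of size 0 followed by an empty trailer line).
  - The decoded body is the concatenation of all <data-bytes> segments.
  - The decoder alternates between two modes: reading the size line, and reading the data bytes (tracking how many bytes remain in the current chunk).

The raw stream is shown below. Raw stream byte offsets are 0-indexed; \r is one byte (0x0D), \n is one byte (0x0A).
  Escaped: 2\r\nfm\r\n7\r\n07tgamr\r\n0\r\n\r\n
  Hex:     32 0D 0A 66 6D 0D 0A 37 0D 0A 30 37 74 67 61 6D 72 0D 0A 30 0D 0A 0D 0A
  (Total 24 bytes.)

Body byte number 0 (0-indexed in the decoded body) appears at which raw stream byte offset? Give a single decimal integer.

Chunk 1: stream[0..1]='2' size=0x2=2, data at stream[3..5]='fm' -> body[0..2], body so far='fm'
Chunk 2: stream[7..8]='7' size=0x7=7, data at stream[10..17]='07tgamr' -> body[2..9], body so far='fm07tgamr'
Chunk 3: stream[19..20]='0' size=0 (terminator). Final body='fm07tgamr' (9 bytes)
Body byte 0 at stream offset 3

Answer: 3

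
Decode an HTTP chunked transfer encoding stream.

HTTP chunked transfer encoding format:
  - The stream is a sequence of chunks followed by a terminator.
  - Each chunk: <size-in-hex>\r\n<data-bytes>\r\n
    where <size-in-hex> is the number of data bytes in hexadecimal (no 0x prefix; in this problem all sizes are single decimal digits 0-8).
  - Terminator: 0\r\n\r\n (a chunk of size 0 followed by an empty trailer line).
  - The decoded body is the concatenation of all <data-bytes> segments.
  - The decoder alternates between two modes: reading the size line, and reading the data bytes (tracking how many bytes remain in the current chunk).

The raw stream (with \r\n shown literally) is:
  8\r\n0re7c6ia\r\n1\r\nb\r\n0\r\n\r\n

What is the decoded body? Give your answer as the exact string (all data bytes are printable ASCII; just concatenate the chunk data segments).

Answer: 0re7c6iab

Derivation:
Chunk 1: stream[0..1]='8' size=0x8=8, data at stream[3..11]='0re7c6ia' -> body[0..8], body so far='0re7c6ia'
Chunk 2: stream[13..14]='1' size=0x1=1, data at stream[16..17]='b' -> body[8..9], body so far='0re7c6iab'
Chunk 3: stream[19..20]='0' size=0 (terminator). Final body='0re7c6iab' (9 bytes)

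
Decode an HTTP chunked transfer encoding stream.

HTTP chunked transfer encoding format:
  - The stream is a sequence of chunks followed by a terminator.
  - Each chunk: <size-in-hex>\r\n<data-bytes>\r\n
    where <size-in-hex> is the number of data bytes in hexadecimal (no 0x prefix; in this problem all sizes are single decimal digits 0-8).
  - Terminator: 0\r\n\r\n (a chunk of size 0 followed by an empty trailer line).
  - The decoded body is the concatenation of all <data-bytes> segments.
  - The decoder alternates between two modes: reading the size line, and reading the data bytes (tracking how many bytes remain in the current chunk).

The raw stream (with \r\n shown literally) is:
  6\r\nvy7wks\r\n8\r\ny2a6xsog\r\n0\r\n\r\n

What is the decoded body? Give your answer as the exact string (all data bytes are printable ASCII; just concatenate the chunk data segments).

Answer: vy7wksy2a6xsog

Derivation:
Chunk 1: stream[0..1]='6' size=0x6=6, data at stream[3..9]='vy7wks' -> body[0..6], body so far='vy7wks'
Chunk 2: stream[11..12]='8' size=0x8=8, data at stream[14..22]='y2a6xsog' -> body[6..14], body so far='vy7wksy2a6xsog'
Chunk 3: stream[24..25]='0' size=0 (terminator). Final body='vy7wksy2a6xsog' (14 bytes)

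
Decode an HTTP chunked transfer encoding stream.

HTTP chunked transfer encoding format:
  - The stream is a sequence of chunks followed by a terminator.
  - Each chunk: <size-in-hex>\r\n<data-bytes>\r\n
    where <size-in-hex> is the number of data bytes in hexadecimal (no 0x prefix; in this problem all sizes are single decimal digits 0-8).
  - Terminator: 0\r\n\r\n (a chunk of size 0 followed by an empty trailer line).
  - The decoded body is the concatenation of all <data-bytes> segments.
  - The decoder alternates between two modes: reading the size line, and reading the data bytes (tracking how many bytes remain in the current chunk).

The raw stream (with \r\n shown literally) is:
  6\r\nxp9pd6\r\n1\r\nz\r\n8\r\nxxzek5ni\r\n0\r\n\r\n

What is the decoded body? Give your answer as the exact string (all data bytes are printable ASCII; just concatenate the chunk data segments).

Chunk 1: stream[0..1]='6' size=0x6=6, data at stream[3..9]='xp9pd6' -> body[0..6], body so far='xp9pd6'
Chunk 2: stream[11..12]='1' size=0x1=1, data at stream[14..15]='z' -> body[6..7], body so far='xp9pd6z'
Chunk 3: stream[17..18]='8' size=0x8=8, data at stream[20..28]='xxzek5ni' -> body[7..15], body so far='xp9pd6zxxzek5ni'
Chunk 4: stream[30..31]='0' size=0 (terminator). Final body='xp9pd6zxxzek5ni' (15 bytes)

Answer: xp9pd6zxxzek5ni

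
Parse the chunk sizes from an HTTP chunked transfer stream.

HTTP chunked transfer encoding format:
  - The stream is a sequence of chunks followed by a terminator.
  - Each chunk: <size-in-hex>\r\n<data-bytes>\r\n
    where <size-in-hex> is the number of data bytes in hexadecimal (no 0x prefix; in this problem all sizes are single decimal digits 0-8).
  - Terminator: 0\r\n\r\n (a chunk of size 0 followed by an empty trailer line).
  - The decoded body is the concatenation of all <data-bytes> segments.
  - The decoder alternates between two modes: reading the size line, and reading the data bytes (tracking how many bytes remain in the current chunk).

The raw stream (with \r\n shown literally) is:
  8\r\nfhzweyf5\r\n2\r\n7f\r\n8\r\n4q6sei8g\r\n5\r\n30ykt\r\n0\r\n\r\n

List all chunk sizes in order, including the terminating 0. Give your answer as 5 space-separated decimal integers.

Answer: 8 2 8 5 0

Derivation:
Chunk 1: stream[0..1]='8' size=0x8=8, data at stream[3..11]='fhzweyf5' -> body[0..8], body so far='fhzweyf5'
Chunk 2: stream[13..14]='2' size=0x2=2, data at stream[16..18]='7f' -> body[8..10], body so far='fhzweyf57f'
Chunk 3: stream[20..21]='8' size=0x8=8, data at stream[23..31]='4q6sei8g' -> body[10..18], body so far='fhzweyf57f4q6sei8g'
Chunk 4: stream[33..34]='5' size=0x5=5, data at stream[36..41]='30ykt' -> body[18..23], body so far='fhzweyf57f4q6sei8g30ykt'
Chunk 5: stream[43..44]='0' size=0 (terminator). Final body='fhzweyf57f4q6sei8g30ykt' (23 bytes)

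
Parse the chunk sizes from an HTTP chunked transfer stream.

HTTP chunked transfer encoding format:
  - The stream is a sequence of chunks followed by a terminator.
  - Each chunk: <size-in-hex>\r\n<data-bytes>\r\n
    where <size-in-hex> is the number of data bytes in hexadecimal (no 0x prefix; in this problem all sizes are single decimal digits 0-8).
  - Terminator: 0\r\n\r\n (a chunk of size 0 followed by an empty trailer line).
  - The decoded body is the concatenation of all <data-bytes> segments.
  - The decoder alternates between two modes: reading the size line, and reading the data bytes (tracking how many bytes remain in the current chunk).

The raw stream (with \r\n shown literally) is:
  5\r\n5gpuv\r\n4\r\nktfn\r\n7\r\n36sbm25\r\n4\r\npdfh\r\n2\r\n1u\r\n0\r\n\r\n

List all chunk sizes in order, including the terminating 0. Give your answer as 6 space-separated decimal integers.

Answer: 5 4 7 4 2 0

Derivation:
Chunk 1: stream[0..1]='5' size=0x5=5, data at stream[3..8]='5gpuv' -> body[0..5], body so far='5gpuv'
Chunk 2: stream[10..11]='4' size=0x4=4, data at stream[13..17]='ktfn' -> body[5..9], body so far='5gpuvktfn'
Chunk 3: stream[19..20]='7' size=0x7=7, data at stream[22..29]='36sbm25' -> body[9..16], body so far='5gpuvktfn36sbm25'
Chunk 4: stream[31..32]='4' size=0x4=4, data at stream[34..38]='pdfh' -> body[16..20], body so far='5gpuvktfn36sbm25pdfh'
Chunk 5: stream[40..41]='2' size=0x2=2, data at stream[43..45]='1u' -> body[20..22], body so far='5gpuvktfn36sbm25pdfh1u'
Chunk 6: stream[47..48]='0' size=0 (terminator). Final body='5gpuvktfn36sbm25pdfh1u' (22 bytes)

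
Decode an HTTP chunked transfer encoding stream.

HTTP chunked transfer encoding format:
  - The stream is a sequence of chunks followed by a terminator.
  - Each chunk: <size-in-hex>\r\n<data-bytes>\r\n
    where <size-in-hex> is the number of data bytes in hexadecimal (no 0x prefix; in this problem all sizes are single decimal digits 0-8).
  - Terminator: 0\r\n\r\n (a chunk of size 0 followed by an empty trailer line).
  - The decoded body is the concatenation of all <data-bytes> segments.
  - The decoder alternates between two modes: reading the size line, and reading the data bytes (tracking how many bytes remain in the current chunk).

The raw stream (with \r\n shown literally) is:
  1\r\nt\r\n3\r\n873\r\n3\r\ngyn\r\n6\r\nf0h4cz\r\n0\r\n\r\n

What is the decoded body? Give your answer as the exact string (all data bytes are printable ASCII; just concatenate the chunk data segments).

Chunk 1: stream[0..1]='1' size=0x1=1, data at stream[3..4]='t' -> body[0..1], body so far='t'
Chunk 2: stream[6..7]='3' size=0x3=3, data at stream[9..12]='873' -> body[1..4], body so far='t873'
Chunk 3: stream[14..15]='3' size=0x3=3, data at stream[17..20]='gyn' -> body[4..7], body so far='t873gyn'
Chunk 4: stream[22..23]='6' size=0x6=6, data at stream[25..31]='f0h4cz' -> body[7..13], body so far='t873gynf0h4cz'
Chunk 5: stream[33..34]='0' size=0 (terminator). Final body='t873gynf0h4cz' (13 bytes)

Answer: t873gynf0h4cz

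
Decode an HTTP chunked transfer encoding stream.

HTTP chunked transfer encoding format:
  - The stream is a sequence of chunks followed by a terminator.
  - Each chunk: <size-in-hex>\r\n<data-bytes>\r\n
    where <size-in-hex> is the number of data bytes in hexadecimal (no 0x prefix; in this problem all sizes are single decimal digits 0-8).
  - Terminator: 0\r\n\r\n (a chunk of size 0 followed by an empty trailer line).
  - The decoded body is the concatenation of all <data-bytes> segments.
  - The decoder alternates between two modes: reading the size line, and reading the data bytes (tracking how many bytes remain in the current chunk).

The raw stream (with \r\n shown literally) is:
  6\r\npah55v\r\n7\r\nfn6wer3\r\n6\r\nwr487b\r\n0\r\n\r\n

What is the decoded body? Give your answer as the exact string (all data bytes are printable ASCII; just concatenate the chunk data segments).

Chunk 1: stream[0..1]='6' size=0x6=6, data at stream[3..9]='pah55v' -> body[0..6], body so far='pah55v'
Chunk 2: stream[11..12]='7' size=0x7=7, data at stream[14..21]='fn6wer3' -> body[6..13], body so far='pah55vfn6wer3'
Chunk 3: stream[23..24]='6' size=0x6=6, data at stream[26..32]='wr487b' -> body[13..19], body so far='pah55vfn6wer3wr487b'
Chunk 4: stream[34..35]='0' size=0 (terminator). Final body='pah55vfn6wer3wr487b' (19 bytes)

Answer: pah55vfn6wer3wr487b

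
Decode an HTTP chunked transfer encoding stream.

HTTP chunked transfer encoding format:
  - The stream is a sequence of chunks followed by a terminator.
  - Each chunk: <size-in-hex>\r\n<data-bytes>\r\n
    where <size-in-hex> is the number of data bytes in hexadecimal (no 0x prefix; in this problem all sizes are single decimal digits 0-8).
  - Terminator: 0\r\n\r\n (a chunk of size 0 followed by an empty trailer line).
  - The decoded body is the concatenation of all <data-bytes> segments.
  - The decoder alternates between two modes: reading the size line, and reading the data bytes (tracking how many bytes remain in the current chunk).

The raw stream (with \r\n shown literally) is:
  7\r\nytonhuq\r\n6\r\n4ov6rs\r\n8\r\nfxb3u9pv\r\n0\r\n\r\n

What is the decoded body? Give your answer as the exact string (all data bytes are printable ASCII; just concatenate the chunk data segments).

Answer: ytonhuq4ov6rsfxb3u9pv

Derivation:
Chunk 1: stream[0..1]='7' size=0x7=7, data at stream[3..10]='ytonhuq' -> body[0..7], body so far='ytonhuq'
Chunk 2: stream[12..13]='6' size=0x6=6, data at stream[15..21]='4ov6rs' -> body[7..13], body so far='ytonhuq4ov6rs'
Chunk 3: stream[23..24]='8' size=0x8=8, data at stream[26..34]='fxb3u9pv' -> body[13..21], body so far='ytonhuq4ov6rsfxb3u9pv'
Chunk 4: stream[36..37]='0' size=0 (terminator). Final body='ytonhuq4ov6rsfxb3u9pv' (21 bytes)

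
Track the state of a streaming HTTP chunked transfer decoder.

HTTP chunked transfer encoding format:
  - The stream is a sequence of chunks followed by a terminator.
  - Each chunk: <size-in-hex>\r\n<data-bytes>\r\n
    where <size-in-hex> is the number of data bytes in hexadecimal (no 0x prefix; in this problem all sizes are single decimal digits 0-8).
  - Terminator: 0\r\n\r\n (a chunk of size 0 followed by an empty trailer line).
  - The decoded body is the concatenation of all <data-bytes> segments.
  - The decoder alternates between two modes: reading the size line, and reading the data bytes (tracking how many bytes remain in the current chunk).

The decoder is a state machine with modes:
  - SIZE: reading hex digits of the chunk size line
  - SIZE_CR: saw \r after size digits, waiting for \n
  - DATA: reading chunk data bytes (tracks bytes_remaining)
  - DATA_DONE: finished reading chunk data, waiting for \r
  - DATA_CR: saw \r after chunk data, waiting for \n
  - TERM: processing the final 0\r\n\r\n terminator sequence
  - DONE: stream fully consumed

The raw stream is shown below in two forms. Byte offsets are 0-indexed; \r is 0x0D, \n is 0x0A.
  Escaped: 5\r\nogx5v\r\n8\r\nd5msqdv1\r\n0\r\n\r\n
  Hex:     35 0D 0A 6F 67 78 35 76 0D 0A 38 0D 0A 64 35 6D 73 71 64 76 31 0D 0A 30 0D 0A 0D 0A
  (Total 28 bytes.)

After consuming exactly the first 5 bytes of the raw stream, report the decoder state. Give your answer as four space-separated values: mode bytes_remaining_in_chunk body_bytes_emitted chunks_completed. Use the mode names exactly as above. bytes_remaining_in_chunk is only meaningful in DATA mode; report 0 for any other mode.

Answer: DATA 3 2 0

Derivation:
Byte 0 = '5': mode=SIZE remaining=0 emitted=0 chunks_done=0
Byte 1 = 0x0D: mode=SIZE_CR remaining=0 emitted=0 chunks_done=0
Byte 2 = 0x0A: mode=DATA remaining=5 emitted=0 chunks_done=0
Byte 3 = 'o': mode=DATA remaining=4 emitted=1 chunks_done=0
Byte 4 = 'g': mode=DATA remaining=3 emitted=2 chunks_done=0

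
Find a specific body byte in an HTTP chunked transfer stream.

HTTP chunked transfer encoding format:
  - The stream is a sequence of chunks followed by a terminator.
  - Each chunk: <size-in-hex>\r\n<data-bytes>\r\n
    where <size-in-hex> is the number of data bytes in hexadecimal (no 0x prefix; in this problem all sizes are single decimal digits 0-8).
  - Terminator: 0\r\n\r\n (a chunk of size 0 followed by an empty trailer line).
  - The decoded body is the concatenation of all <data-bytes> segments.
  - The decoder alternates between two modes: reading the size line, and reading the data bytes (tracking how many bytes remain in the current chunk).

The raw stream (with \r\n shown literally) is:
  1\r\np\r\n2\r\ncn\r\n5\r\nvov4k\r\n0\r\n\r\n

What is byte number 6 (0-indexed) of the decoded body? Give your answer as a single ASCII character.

Chunk 1: stream[0..1]='1' size=0x1=1, data at stream[3..4]='p' -> body[0..1], body so far='p'
Chunk 2: stream[6..7]='2' size=0x2=2, data at stream[9..11]='cn' -> body[1..3], body so far='pcn'
Chunk 3: stream[13..14]='5' size=0x5=5, data at stream[16..21]='vov4k' -> body[3..8], body so far='pcnvov4k'
Chunk 4: stream[23..24]='0' size=0 (terminator). Final body='pcnvov4k' (8 bytes)
Body byte 6 = '4'

Answer: 4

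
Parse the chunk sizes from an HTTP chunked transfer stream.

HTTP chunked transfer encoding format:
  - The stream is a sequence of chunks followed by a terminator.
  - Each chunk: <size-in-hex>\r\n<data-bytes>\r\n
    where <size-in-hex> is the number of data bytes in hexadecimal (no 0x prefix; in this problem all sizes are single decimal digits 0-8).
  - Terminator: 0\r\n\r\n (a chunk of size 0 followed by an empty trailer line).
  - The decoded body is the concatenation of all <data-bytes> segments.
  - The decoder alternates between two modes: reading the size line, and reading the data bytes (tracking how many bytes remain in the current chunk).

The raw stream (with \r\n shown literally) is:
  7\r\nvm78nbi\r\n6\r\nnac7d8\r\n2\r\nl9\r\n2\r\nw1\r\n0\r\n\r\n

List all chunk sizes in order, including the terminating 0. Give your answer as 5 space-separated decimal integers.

Answer: 7 6 2 2 0

Derivation:
Chunk 1: stream[0..1]='7' size=0x7=7, data at stream[3..10]='vm78nbi' -> body[0..7], body so far='vm78nbi'
Chunk 2: stream[12..13]='6' size=0x6=6, data at stream[15..21]='nac7d8' -> body[7..13], body so far='vm78nbinac7d8'
Chunk 3: stream[23..24]='2' size=0x2=2, data at stream[26..28]='l9' -> body[13..15], body so far='vm78nbinac7d8l9'
Chunk 4: stream[30..31]='2' size=0x2=2, data at stream[33..35]='w1' -> body[15..17], body so far='vm78nbinac7d8l9w1'
Chunk 5: stream[37..38]='0' size=0 (terminator). Final body='vm78nbinac7d8l9w1' (17 bytes)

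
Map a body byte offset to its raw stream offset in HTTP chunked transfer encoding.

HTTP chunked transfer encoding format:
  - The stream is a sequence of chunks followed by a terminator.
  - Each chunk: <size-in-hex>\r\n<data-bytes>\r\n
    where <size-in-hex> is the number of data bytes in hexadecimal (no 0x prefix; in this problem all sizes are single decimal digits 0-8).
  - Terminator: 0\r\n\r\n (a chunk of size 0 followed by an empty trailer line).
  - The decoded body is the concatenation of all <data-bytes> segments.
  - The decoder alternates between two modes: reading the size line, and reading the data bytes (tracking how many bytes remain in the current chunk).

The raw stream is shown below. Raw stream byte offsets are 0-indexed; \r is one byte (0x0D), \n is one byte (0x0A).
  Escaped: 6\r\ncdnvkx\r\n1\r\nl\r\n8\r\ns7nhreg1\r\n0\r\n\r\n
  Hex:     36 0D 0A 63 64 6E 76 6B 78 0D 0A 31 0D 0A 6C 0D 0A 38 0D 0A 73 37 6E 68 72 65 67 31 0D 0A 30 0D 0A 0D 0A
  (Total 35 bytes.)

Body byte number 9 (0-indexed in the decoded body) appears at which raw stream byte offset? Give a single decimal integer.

Answer: 22

Derivation:
Chunk 1: stream[0..1]='6' size=0x6=6, data at stream[3..9]='cdnvkx' -> body[0..6], body so far='cdnvkx'
Chunk 2: stream[11..12]='1' size=0x1=1, data at stream[14..15]='l' -> body[6..7], body so far='cdnvkxl'
Chunk 3: stream[17..18]='8' size=0x8=8, data at stream[20..28]='s7nhreg1' -> body[7..15], body so far='cdnvkxls7nhreg1'
Chunk 4: stream[30..31]='0' size=0 (terminator). Final body='cdnvkxls7nhreg1' (15 bytes)
Body byte 9 at stream offset 22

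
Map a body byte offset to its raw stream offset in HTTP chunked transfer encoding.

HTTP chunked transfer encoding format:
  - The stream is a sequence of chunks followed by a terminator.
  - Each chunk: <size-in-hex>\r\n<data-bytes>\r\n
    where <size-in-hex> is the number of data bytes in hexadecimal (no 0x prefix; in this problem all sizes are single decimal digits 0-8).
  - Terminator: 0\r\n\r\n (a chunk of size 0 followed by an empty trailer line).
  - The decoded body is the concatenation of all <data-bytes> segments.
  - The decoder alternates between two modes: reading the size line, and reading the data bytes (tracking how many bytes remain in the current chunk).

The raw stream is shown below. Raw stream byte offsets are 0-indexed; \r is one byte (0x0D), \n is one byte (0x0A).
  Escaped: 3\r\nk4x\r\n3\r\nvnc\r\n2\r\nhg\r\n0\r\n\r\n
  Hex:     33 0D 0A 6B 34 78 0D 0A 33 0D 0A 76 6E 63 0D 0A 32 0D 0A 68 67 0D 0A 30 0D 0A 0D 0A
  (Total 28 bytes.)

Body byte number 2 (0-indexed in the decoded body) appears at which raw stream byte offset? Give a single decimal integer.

Answer: 5

Derivation:
Chunk 1: stream[0..1]='3' size=0x3=3, data at stream[3..6]='k4x' -> body[0..3], body so far='k4x'
Chunk 2: stream[8..9]='3' size=0x3=3, data at stream[11..14]='vnc' -> body[3..6], body so far='k4xvnc'
Chunk 3: stream[16..17]='2' size=0x2=2, data at stream[19..21]='hg' -> body[6..8], body so far='k4xvnchg'
Chunk 4: stream[23..24]='0' size=0 (terminator). Final body='k4xvnchg' (8 bytes)
Body byte 2 at stream offset 5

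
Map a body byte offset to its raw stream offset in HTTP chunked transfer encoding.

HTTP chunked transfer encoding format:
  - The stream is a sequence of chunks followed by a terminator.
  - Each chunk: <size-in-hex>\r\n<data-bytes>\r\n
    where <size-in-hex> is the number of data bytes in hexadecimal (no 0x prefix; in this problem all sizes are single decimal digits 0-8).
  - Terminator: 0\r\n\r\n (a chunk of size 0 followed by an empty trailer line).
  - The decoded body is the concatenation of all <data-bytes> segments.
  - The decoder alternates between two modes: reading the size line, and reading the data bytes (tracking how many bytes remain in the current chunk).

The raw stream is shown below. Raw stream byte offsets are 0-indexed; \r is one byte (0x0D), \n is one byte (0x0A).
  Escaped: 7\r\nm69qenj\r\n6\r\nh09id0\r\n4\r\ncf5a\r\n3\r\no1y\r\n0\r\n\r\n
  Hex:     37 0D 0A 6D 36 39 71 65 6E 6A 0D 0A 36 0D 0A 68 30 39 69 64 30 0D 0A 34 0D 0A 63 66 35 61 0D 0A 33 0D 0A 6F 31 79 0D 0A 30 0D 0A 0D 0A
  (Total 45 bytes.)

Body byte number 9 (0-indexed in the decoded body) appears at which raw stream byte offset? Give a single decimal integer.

Chunk 1: stream[0..1]='7' size=0x7=7, data at stream[3..10]='m69qenj' -> body[0..7], body so far='m69qenj'
Chunk 2: stream[12..13]='6' size=0x6=6, data at stream[15..21]='h09id0' -> body[7..13], body so far='m69qenjh09id0'
Chunk 3: stream[23..24]='4' size=0x4=4, data at stream[26..30]='cf5a' -> body[13..17], body so far='m69qenjh09id0cf5a'
Chunk 4: stream[32..33]='3' size=0x3=3, data at stream[35..38]='o1y' -> body[17..20], body so far='m69qenjh09id0cf5ao1y'
Chunk 5: stream[40..41]='0' size=0 (terminator). Final body='m69qenjh09id0cf5ao1y' (20 bytes)
Body byte 9 at stream offset 17

Answer: 17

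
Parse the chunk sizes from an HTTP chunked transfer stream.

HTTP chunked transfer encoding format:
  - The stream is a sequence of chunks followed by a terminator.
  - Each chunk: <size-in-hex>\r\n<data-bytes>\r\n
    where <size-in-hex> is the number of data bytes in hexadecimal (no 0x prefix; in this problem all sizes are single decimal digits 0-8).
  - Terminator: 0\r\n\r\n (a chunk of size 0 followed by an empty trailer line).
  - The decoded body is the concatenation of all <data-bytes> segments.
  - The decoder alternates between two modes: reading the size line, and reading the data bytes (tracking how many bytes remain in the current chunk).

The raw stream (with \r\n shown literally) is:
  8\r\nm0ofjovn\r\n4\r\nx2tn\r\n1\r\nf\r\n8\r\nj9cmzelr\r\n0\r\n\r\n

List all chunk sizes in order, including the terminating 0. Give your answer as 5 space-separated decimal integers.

Chunk 1: stream[0..1]='8' size=0x8=8, data at stream[3..11]='m0ofjovn' -> body[0..8], body so far='m0ofjovn'
Chunk 2: stream[13..14]='4' size=0x4=4, data at stream[16..20]='x2tn' -> body[8..12], body so far='m0ofjovnx2tn'
Chunk 3: stream[22..23]='1' size=0x1=1, data at stream[25..26]='f' -> body[12..13], body so far='m0ofjovnx2tnf'
Chunk 4: stream[28..29]='8' size=0x8=8, data at stream[31..39]='j9cmzelr' -> body[13..21], body so far='m0ofjovnx2tnfj9cmzelr'
Chunk 5: stream[41..42]='0' size=0 (terminator). Final body='m0ofjovnx2tnfj9cmzelr' (21 bytes)

Answer: 8 4 1 8 0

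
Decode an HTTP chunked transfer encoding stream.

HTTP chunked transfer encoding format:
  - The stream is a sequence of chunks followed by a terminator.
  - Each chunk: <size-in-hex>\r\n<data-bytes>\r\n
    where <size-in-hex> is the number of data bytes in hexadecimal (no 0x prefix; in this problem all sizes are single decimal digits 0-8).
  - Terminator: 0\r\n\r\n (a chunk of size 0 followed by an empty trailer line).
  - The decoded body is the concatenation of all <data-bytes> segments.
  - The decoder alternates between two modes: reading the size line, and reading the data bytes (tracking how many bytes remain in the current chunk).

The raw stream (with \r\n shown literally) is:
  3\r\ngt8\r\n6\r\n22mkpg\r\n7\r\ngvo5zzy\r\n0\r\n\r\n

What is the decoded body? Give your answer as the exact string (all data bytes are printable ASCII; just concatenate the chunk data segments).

Chunk 1: stream[0..1]='3' size=0x3=3, data at stream[3..6]='gt8' -> body[0..3], body so far='gt8'
Chunk 2: stream[8..9]='6' size=0x6=6, data at stream[11..17]='22mkpg' -> body[3..9], body so far='gt822mkpg'
Chunk 3: stream[19..20]='7' size=0x7=7, data at stream[22..29]='gvo5zzy' -> body[9..16], body so far='gt822mkpggvo5zzy'
Chunk 4: stream[31..32]='0' size=0 (terminator). Final body='gt822mkpggvo5zzy' (16 bytes)

Answer: gt822mkpggvo5zzy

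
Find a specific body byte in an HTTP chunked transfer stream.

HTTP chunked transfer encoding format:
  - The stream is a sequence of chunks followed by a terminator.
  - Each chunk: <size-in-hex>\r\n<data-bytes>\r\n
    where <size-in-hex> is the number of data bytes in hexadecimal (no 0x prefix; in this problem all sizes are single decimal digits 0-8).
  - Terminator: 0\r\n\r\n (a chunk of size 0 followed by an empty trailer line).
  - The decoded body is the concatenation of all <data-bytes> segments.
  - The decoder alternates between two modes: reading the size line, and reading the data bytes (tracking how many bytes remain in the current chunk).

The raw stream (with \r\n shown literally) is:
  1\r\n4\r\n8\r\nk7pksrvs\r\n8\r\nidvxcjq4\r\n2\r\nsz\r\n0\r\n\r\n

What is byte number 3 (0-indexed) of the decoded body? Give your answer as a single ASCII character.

Answer: p

Derivation:
Chunk 1: stream[0..1]='1' size=0x1=1, data at stream[3..4]='4' -> body[0..1], body so far='4'
Chunk 2: stream[6..7]='8' size=0x8=8, data at stream[9..17]='k7pksrvs' -> body[1..9], body so far='4k7pksrvs'
Chunk 3: stream[19..20]='8' size=0x8=8, data at stream[22..30]='idvxcjq4' -> body[9..17], body so far='4k7pksrvsidvxcjq4'
Chunk 4: stream[32..33]='2' size=0x2=2, data at stream[35..37]='sz' -> body[17..19], body so far='4k7pksrvsidvxcjq4sz'
Chunk 5: stream[39..40]='0' size=0 (terminator). Final body='4k7pksrvsidvxcjq4sz' (19 bytes)
Body byte 3 = 'p'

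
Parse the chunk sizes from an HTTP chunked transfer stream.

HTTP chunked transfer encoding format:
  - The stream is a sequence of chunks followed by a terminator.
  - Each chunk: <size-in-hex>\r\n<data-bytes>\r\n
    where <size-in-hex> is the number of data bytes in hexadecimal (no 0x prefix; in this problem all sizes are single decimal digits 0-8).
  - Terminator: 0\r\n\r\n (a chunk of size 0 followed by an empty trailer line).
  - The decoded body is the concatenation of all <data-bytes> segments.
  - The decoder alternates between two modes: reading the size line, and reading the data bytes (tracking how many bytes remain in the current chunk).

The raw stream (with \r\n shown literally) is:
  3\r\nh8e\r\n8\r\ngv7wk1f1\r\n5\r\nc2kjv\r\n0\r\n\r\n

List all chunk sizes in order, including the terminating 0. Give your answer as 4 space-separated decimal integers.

Chunk 1: stream[0..1]='3' size=0x3=3, data at stream[3..6]='h8e' -> body[0..3], body so far='h8e'
Chunk 2: stream[8..9]='8' size=0x8=8, data at stream[11..19]='gv7wk1f1' -> body[3..11], body so far='h8egv7wk1f1'
Chunk 3: stream[21..22]='5' size=0x5=5, data at stream[24..29]='c2kjv' -> body[11..16], body so far='h8egv7wk1f1c2kjv'
Chunk 4: stream[31..32]='0' size=0 (terminator). Final body='h8egv7wk1f1c2kjv' (16 bytes)

Answer: 3 8 5 0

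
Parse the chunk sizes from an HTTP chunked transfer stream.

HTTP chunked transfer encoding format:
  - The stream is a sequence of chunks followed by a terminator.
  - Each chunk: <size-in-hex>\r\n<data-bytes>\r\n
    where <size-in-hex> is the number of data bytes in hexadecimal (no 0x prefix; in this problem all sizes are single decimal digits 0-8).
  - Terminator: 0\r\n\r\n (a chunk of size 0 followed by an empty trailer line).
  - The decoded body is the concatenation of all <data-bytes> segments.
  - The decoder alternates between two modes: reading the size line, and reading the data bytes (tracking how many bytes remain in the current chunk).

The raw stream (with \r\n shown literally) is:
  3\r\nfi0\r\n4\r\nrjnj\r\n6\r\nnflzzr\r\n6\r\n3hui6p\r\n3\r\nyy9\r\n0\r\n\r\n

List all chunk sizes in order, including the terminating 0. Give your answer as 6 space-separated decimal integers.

Chunk 1: stream[0..1]='3' size=0x3=3, data at stream[3..6]='fi0' -> body[0..3], body so far='fi0'
Chunk 2: stream[8..9]='4' size=0x4=4, data at stream[11..15]='rjnj' -> body[3..7], body so far='fi0rjnj'
Chunk 3: stream[17..18]='6' size=0x6=6, data at stream[20..26]='nflzzr' -> body[7..13], body so far='fi0rjnjnflzzr'
Chunk 4: stream[28..29]='6' size=0x6=6, data at stream[31..37]='3hui6p' -> body[13..19], body so far='fi0rjnjnflzzr3hui6p'
Chunk 5: stream[39..40]='3' size=0x3=3, data at stream[42..45]='yy9' -> body[19..22], body so far='fi0rjnjnflzzr3hui6pyy9'
Chunk 6: stream[47..48]='0' size=0 (terminator). Final body='fi0rjnjnflzzr3hui6pyy9' (22 bytes)

Answer: 3 4 6 6 3 0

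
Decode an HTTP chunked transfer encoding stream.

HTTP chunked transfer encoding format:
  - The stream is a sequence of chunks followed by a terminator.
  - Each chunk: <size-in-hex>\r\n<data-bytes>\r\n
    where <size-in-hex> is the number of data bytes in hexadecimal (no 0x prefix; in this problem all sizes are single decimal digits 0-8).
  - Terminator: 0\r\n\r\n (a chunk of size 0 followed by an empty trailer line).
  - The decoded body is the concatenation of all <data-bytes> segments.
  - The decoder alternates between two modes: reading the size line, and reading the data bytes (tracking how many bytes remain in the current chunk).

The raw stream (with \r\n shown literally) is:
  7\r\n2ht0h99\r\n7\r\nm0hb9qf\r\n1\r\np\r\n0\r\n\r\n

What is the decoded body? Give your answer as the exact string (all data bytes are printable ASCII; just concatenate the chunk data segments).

Answer: 2ht0h99m0hb9qfp

Derivation:
Chunk 1: stream[0..1]='7' size=0x7=7, data at stream[3..10]='2ht0h99' -> body[0..7], body so far='2ht0h99'
Chunk 2: stream[12..13]='7' size=0x7=7, data at stream[15..22]='m0hb9qf' -> body[7..14], body so far='2ht0h99m0hb9qf'
Chunk 3: stream[24..25]='1' size=0x1=1, data at stream[27..28]='p' -> body[14..15], body so far='2ht0h99m0hb9qfp'
Chunk 4: stream[30..31]='0' size=0 (terminator). Final body='2ht0h99m0hb9qfp' (15 bytes)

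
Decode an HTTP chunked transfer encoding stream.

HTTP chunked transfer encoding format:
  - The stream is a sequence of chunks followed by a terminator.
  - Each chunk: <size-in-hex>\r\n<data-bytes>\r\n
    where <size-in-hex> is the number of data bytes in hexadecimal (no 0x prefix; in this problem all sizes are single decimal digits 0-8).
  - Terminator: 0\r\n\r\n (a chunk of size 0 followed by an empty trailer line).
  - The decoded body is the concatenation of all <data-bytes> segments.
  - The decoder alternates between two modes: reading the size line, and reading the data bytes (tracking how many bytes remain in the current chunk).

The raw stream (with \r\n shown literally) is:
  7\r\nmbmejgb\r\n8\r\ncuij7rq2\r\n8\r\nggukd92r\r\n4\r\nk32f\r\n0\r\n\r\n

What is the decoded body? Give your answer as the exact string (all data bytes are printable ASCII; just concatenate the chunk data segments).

Chunk 1: stream[0..1]='7' size=0x7=7, data at stream[3..10]='mbmejgb' -> body[0..7], body so far='mbmejgb'
Chunk 2: stream[12..13]='8' size=0x8=8, data at stream[15..23]='cuij7rq2' -> body[7..15], body so far='mbmejgbcuij7rq2'
Chunk 3: stream[25..26]='8' size=0x8=8, data at stream[28..36]='ggukd92r' -> body[15..23], body so far='mbmejgbcuij7rq2ggukd92r'
Chunk 4: stream[38..39]='4' size=0x4=4, data at stream[41..45]='k32f' -> body[23..27], body so far='mbmejgbcuij7rq2ggukd92rk32f'
Chunk 5: stream[47..48]='0' size=0 (terminator). Final body='mbmejgbcuij7rq2ggukd92rk32f' (27 bytes)

Answer: mbmejgbcuij7rq2ggukd92rk32f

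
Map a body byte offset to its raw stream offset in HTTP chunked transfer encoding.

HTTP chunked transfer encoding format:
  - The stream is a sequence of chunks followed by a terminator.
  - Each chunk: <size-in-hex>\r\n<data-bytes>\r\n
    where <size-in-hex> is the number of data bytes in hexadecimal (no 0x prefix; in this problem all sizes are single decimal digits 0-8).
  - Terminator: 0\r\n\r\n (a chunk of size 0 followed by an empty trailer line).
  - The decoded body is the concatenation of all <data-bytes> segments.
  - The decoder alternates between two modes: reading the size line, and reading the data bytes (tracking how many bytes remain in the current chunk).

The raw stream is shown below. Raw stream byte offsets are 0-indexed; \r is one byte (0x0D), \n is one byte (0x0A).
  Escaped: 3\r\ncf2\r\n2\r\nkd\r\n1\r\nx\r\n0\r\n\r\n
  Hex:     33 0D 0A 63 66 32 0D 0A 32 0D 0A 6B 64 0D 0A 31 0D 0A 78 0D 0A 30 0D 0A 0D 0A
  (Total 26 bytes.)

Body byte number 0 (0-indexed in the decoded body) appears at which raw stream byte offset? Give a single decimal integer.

Chunk 1: stream[0..1]='3' size=0x3=3, data at stream[3..6]='cf2' -> body[0..3], body so far='cf2'
Chunk 2: stream[8..9]='2' size=0x2=2, data at stream[11..13]='kd' -> body[3..5], body so far='cf2kd'
Chunk 3: stream[15..16]='1' size=0x1=1, data at stream[18..19]='x' -> body[5..6], body so far='cf2kdx'
Chunk 4: stream[21..22]='0' size=0 (terminator). Final body='cf2kdx' (6 bytes)
Body byte 0 at stream offset 3

Answer: 3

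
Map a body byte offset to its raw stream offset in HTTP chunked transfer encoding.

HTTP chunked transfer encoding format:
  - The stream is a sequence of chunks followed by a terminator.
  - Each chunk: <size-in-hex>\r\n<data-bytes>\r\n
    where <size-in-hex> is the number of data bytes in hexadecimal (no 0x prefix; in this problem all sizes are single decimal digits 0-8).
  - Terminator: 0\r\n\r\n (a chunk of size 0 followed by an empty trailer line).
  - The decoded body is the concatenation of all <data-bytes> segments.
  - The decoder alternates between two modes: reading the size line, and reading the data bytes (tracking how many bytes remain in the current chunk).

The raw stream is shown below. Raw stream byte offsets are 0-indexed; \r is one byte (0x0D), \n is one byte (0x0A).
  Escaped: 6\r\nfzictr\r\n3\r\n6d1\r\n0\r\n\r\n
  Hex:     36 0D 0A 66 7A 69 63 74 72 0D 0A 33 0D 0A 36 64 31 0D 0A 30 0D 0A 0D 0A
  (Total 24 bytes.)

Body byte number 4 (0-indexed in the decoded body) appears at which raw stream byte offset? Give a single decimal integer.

Chunk 1: stream[0..1]='6' size=0x6=6, data at stream[3..9]='fzictr' -> body[0..6], body so far='fzictr'
Chunk 2: stream[11..12]='3' size=0x3=3, data at stream[14..17]='6d1' -> body[6..9], body so far='fzictr6d1'
Chunk 3: stream[19..20]='0' size=0 (terminator). Final body='fzictr6d1' (9 bytes)
Body byte 4 at stream offset 7

Answer: 7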